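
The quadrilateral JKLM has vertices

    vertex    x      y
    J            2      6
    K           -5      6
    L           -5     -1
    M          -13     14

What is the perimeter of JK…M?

48

|JK| = √((-7)² + (0)²) = √49 = 7
|KL| = √((0)² + (-7)²) = √49 = 7
|LM| = √((-8)² + (15)²) = √289 = 17
|MJ| = √((15)² + (-8)²) = √289 = 17
Perimeter = 7 + 7 + 17 + 17 = 48.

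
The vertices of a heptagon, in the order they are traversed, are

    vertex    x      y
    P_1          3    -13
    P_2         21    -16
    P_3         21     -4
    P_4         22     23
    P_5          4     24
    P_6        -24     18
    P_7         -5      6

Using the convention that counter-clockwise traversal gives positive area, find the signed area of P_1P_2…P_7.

1062.5

Apply the shoelace (surveyor's) formula: 2A = Σ (x_i·y_{i+1} − x_{i+1}·y_i), indices taken mod 7.
P_1→P_2: (3)(-16) − (21)(-13) = 225
P_2→P_3: (21)(-4) − (21)(-16) = 252
P_3→P_4: (21)(23) − (22)(-4) = 571
P_4→P_5: (22)(24) − (4)(23) = 436
P_5→P_6: (4)(18) − (-24)(24) = 648
P_6→P_7: (-24)(6) − (-5)(18) = -54
P_7→P_1: (-5)(-13) − (3)(6) = 47
Σ = 2125
Signed area = Σ/2 = 1062.5 (positive ⇒ counter-clockwise traversal).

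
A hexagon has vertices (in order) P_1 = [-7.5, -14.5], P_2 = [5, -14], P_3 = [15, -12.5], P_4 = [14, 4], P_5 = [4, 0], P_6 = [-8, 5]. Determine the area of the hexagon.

Apply Gauss's area formula: 2A = Σ (x_i·y_{i+1} − x_{i+1}·y_i), indices taken mod 6.
Cross-terms: 177.5, 147.5, 235, -16, 20, 153.5  ⇒  Σ = 717.5
Area = |Σ|/2 = 358.75.

358.75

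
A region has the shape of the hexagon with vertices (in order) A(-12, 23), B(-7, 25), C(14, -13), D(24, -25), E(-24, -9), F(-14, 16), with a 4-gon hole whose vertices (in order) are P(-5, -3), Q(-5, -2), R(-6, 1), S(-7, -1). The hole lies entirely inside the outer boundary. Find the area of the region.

Outer boundary:
Apply the shoelace (surveyor's) formula: 2A = Σ (x_i·y_{i+1} − x_{i+1}·y_i), indices taken mod 6.
Cross-terms: -139, -259, -38, -816, -510, -130  ⇒  Σ = -1892
Area = |Σ|/2 = 946.
Hole:
Σ = (-5) + (-17) + (13) + (16) = 7
Area = |Σ|/2 = 3.5.
Net area = 946 − 3.5 = 942.5.

942.5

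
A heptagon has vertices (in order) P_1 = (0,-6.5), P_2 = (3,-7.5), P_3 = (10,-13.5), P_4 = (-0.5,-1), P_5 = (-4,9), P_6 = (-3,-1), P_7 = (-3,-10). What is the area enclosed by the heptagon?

Apply the shoelace formula: 2A = Σ (x_i·y_{i+1} − x_{i+1}·y_i), indices taken mod 7.
Σ = (19.5) + (34.5) + (-16.75) + (-8.5) + (31) + (27) + (19.5) = 106.25
Area = |Σ|/2 = 53.125.

53.125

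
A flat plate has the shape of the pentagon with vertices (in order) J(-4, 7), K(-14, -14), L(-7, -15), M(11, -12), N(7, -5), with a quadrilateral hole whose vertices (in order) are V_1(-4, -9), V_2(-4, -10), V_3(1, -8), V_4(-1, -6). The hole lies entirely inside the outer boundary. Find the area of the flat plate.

Outer boundary:
Cross-terms: 154, 112, 249, 29, 29  ⇒  Σ = 573
Area = |Σ|/2 = 286.5.
Hole:
Apply the surveyor's formula: 2A = Σ (x_i·y_{i+1} − x_{i+1}·y_i), indices taken mod 4.
V_1→V_2: (-4)(-10) − (-4)(-9) = 4
V_2→V_3: (-4)(-8) − (1)(-10) = 42
V_3→V_4: (1)(-6) − (-1)(-8) = -14
V_4→V_1: (-1)(-9) − (-4)(-6) = -15
Σ = 17
Area = |Σ|/2 = 8.5.
Net area = 286.5 − 8.5 = 278.

278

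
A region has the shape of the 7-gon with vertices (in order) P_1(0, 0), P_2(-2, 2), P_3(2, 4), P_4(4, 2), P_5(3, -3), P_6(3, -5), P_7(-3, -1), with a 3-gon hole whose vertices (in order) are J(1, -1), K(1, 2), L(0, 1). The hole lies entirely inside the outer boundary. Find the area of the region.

Outer boundary:
P_1→P_2: (0)(2) − (-2)(0) = 0
P_2→P_3: (-2)(4) − (2)(2) = -12
P_3→P_4: (2)(2) − (4)(4) = -12
P_4→P_5: (4)(-3) − (3)(2) = -18
P_5→P_6: (3)(-5) − (3)(-3) = -6
P_6→P_7: (3)(-1) − (-3)(-5) = -18
P_7→P_1: (-3)(0) − (0)(-1) = 0
Σ = -66
Area = |Σ|/2 = 33.
Hole:
Apply the shoelace formula: 2A = Σ (x_i·y_{i+1} − x_{i+1}·y_i), indices taken mod 3.
Σ = (3) + (1) + (-1) = 3
Area = |Σ|/2 = 1.5.
Net area = 33 − 1.5 = 31.5.

31.5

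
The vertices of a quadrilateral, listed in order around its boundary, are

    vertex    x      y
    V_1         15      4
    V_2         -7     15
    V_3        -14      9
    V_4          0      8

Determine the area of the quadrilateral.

84

Apply the shoelace formula: 2A = Σ (x_i·y_{i+1} − x_{i+1}·y_i), indices taken mod 4.
V_1→V_2: (15)(15) − (-7)(4) = 253
V_2→V_3: (-7)(9) − (-14)(15) = 147
V_3→V_4: (-14)(8) − (0)(9) = -112
V_4→V_1: (0)(4) − (15)(8) = -120
Σ = 168
Area = |Σ|/2 = 84.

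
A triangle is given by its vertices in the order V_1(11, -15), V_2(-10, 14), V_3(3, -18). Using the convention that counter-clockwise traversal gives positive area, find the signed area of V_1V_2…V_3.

147.5

Apply the shoelace formula: 2A = Σ (x_i·y_{i+1} − x_{i+1}·y_i), indices taken mod 3.
V_1→V_2: (11)(14) − (-10)(-15) = 4
V_2→V_3: (-10)(-18) − (3)(14) = 138
V_3→V_1: (3)(-15) − (11)(-18) = 153
Σ = 295
Signed area = Σ/2 = 147.5 (positive ⇒ counter-clockwise traversal).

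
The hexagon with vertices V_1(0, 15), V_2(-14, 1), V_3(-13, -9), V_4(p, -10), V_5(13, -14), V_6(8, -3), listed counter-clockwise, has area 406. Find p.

The doubled signed area Σ (x_i y_{i+1} − x_{i+1} y_i) is linear in p.
With p=0 it equals 802; the coefficient of p is -5 (from the two edges through V_4).
So -5·p + 802 = 2·406 = 812 ⇒ p = -2.

-2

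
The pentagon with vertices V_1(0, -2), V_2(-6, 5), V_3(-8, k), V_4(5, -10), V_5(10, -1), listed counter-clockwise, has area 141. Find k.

-9

The doubled signed area Σ (x_i y_{i+1} − x_{i+1} y_i) is linear in k.
With k=0 it equals 183; the coefficient of k is -11 (from the two edges through V_3).
So -11·k + 183 = 2·141 = 282 ⇒ k = -9.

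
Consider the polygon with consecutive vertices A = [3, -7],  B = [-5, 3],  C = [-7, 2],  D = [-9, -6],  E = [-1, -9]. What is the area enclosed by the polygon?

Apply Gauss's area formula: 2A = Σ (x_i·y_{i+1} − x_{i+1}·y_i), indices taken mod 5.
Cross-terms: -26, 11, 60, 75, 34  ⇒  Σ = 154
Area = |Σ|/2 = 77.

77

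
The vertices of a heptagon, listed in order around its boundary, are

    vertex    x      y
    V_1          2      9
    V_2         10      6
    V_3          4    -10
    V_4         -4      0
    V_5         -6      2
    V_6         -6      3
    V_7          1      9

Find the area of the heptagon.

161

Apply Gauss's area formula: 2A = Σ (x_i·y_{i+1} − x_{i+1}·y_i), indices taken mod 7.
Σ = (-78) + (-124) + (-40) + (-8) + (-6) + (-57) + (-9) = -322
Area = |Σ|/2 = 161.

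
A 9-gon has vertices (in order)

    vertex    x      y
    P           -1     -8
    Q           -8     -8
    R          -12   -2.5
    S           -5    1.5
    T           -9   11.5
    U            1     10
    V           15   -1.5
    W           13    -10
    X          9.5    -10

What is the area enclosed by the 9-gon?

355.5

Apply the surveyor's formula: 2A = Σ (x_i·y_{i+1} − x_{i+1}·y_i), indices taken mod 9.
Σ = (-56) + (-76) + (-30.5) + (-44) + (-101.5) + (-151.5) + (-130.5) + (-35) + (-86) = -711
Area = |Σ|/2 = 355.5.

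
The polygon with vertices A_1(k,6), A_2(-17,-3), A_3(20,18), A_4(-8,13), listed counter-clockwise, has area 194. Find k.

-11

The doubled signed area Σ (x_i y_{i+1} − x_{i+1} y_i) is linear in k.
With k=0 it equals 212; the coefficient of k is -16 (from the two edges through A_1).
So -16·k + 212 = 2·194 = 388 ⇒ k = -11.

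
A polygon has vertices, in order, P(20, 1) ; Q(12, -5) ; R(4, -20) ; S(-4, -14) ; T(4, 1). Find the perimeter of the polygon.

|PQ| = √((-8)² + (-6)²) = √100 = 10
|QR| = √((-8)² + (-15)²) = √289 = 17
|RS| = √((-8)² + (6)²) = √100 = 10
|ST| = √((8)² + (15)²) = √289 = 17
|TP| = √((16)² + (0)²) = √256 = 16
Perimeter = 10 + 17 + 10 + 17 + 16 = 70.

70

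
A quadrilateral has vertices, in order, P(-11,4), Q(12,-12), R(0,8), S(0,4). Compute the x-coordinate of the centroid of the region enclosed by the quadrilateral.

Apply the shoelace formula. First the cross-terms c_i = x_i·y_{i+1} − x_{i+1}·y_i:
  84, 96, 0, 44  ⇒  2A = 224, A = 112.
Then Σ (x_i + x_{i+1})·c_i = 752, so x̄ = 752 / (6·112) = 47/42.

47/42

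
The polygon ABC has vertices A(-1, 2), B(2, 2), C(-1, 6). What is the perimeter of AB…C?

|AB| = √((3)² + (0)²) = √9 = 3
|BC| = √((-3)² + (4)²) = √25 = 5
|CA| = √((0)² + (-4)²) = √16 = 4
Perimeter = 3 + 5 + 4 = 12.

12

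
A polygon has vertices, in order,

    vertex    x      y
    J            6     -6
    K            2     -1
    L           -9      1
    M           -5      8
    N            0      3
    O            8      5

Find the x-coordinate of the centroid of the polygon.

Apply the surveyor's formula. First the cross-terms c_i = x_i·y_{i+1} − x_{i+1}·y_i:
  6, -7, -67, -15, -24, -78  ⇒  2A = -185, A = -92.5.
Then Σ (x_i + x_{i+1})·c_i = -174, so x̄ = -174 / (6·(-92.5)) = 58/185.

58/185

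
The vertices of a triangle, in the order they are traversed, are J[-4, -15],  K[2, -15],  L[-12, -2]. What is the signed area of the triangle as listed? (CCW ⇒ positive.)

39

Apply the shoelace (surveyor's) formula: 2A = Σ (x_i·y_{i+1} − x_{i+1}·y_i), indices taken mod 3.
Σ = (90) + (-184) + (172) = 78
Signed area = Σ/2 = 39 (positive ⇒ counter-clockwise traversal).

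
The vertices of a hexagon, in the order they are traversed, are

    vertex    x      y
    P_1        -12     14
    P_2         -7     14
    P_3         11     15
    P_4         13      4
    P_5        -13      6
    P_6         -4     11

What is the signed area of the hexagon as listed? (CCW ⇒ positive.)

-196.5

Σ = (-70) + (-259) + (-151) + (130) + (-119) + (76) = -393
Signed area = Σ/2 = -196.5 (negative ⇒ clockwise traversal).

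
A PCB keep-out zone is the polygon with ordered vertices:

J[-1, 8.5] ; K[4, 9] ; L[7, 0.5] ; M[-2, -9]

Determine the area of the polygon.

Cross-terms: -43, -61, -62, -26  ⇒  Σ = -192
Area = |Σ|/2 = 96.

96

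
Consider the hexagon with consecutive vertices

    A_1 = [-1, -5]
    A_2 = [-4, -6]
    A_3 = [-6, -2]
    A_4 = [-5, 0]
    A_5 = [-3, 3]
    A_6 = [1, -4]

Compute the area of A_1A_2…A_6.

33.5

Apply the shoelace (surveyor's) formula: 2A = Σ (x_i·y_{i+1} − x_{i+1}·y_i), indices taken mod 6.
Σ = (-14) + (-28) + (-10) + (-15) + (9) + (-9) = -67
Area = |Σ|/2 = 33.5.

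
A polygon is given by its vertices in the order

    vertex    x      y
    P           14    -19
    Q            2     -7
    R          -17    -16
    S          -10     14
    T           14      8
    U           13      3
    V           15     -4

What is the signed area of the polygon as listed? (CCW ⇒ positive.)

-636.5

Apply the shoelace (surveyor's) formula: 2A = Σ (x_i·y_{i+1} − x_{i+1}·y_i), indices taken mod 7.
Σ = (-60) + (-151) + (-398) + (-276) + (-62) + (-97) + (-229) = -1273
Signed area = Σ/2 = -636.5 (negative ⇒ clockwise traversal).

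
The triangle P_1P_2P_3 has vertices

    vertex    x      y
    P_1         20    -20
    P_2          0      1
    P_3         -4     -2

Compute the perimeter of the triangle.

|P_1P_2| = √((-20)² + (21)²) = √841 = 29
|P_2P_3| = √((-4)² + (-3)²) = √25 = 5
|P_3P_1| = √((24)² + (-18)²) = √900 = 30
Perimeter = 29 + 5 + 30 = 64.

64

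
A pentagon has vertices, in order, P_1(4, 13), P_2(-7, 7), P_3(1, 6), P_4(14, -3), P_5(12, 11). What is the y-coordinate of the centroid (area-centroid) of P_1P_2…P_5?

Apply the shoelace (surveyor's) formula. First the cross-terms c_i = x_i·y_{i+1} − x_{i+1}·y_i:
  119, -49, -87, 190, 112  ⇒  2A = 285, A = 142.5.
Then Σ (y_i + y_{i+1})·c_i = 5690, so ȳ = 5690 / (6·142.5) = 1138/171.

1138/171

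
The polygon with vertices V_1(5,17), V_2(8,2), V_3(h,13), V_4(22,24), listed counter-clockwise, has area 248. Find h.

Write out the shoelace sum; only the two edges meeting at V_3 involve h:
2·Area = [(8·13 − h·2) + (h·24 − 22·13)] + 128
       = 22·h + -54 = 496
⇒ h = 25.

25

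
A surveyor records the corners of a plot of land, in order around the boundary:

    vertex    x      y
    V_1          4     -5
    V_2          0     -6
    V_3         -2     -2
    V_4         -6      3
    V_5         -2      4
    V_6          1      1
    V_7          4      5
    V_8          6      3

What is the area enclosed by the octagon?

Cross-terms: -24, -12, -18, -18, -6, 1, -18, -42  ⇒  Σ = -137
Area = |Σ|/2 = 68.5.

68.5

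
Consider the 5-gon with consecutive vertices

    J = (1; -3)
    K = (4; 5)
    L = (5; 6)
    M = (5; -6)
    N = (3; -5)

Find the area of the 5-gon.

27.5

Σ = (17) + (-1) + (-60) + (-7) + (-4) = -55
Area = |Σ|/2 = 27.5.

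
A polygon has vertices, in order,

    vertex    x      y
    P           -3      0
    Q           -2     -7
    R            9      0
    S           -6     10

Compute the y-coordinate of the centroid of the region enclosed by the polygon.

Apply the shoelace (surveyor's) formula. First the cross-terms c_i = x_i·y_{i+1} − x_{i+1}·y_i:
  21, 63, 90, 30  ⇒  2A = 204, A = 102.
Then Σ (y_i + y_{i+1})·c_i = 612, so ȳ = 612 / (6·102) = 1.

1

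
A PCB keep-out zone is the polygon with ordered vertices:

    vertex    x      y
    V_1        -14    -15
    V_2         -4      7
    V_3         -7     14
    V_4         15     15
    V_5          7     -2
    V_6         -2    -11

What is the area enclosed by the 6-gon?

410

Apply the shoelace (surveyor's) formula: 2A = Σ (x_i·y_{i+1} − x_{i+1}·y_i), indices taken mod 6.
V_1→V_2: (-14)(7) − (-4)(-15) = -158
V_2→V_3: (-4)(14) − (-7)(7) = -7
V_3→V_4: (-7)(15) − (15)(14) = -315
V_4→V_5: (15)(-2) − (7)(15) = -135
V_5→V_6: (7)(-11) − (-2)(-2) = -81
V_6→V_1: (-2)(-15) − (-14)(-11) = -124
Σ = -820
Area = |Σ|/2 = 410.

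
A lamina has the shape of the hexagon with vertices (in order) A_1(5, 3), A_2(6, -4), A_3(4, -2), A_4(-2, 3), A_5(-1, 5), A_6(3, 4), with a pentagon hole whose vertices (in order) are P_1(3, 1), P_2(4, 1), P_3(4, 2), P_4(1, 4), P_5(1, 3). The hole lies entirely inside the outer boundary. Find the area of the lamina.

Outer boundary:
Apply the shoelace (surveyor's) formula: 2A = Σ (x_i·y_{i+1} − x_{i+1}·y_i), indices taken mod 6.
Σ = (-38) + (4) + (8) + (-7) + (-19) + (-11) = -63
Area = |Σ|/2 = 31.5.
Hole:
Σ = (-1) + (4) + (14) + (-1) + (-8) = 8
Area = |Σ|/2 = 4.
Net area = 31.5 − 4 = 27.5.

27.5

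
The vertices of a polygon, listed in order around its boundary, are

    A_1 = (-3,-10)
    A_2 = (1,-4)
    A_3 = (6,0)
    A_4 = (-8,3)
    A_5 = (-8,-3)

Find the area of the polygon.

91.5

A_1→A_2: (-3)(-4) − (1)(-10) = 22
A_2→A_3: (1)(0) − (6)(-4) = 24
A_3→A_4: (6)(3) − (-8)(0) = 18
A_4→A_5: (-8)(-3) − (-8)(3) = 48
A_5→A_1: (-8)(-10) − (-3)(-3) = 71
Σ = 183
Area = |Σ|/2 = 91.5.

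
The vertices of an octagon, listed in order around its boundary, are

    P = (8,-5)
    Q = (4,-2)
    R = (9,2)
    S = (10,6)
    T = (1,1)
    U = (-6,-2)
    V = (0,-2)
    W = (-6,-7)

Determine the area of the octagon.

Apply Gauss's area formula: 2A = Σ (x_i·y_{i+1} − x_{i+1}·y_i), indices taken mod 8.
Σ = (4) + (26) + (34) + (4) + (4) + (12) + (-12) + (86) = 158
Area = |Σ|/2 = 79.

79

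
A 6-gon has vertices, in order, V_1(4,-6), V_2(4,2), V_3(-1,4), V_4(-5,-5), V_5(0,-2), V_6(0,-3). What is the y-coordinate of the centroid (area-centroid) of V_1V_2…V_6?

Apply the shoelace (surveyor's) formula. First the cross-terms c_i = x_i·y_{i+1} − x_{i+1}·y_i:
  32, 18, 25, 10, 0, 12  ⇒  2A = 97, A = 48.5.
Then Σ (y_i + y_{i+1})·c_i = -223, so ȳ = -223 / (6·48.5) = -223/291.

-223/291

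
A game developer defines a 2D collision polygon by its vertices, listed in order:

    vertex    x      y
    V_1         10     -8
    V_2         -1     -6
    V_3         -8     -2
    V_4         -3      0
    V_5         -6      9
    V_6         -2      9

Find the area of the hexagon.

128.5

Apply the surveyor's formula: 2A = Σ (x_i·y_{i+1} − x_{i+1}·y_i), indices taken mod 6.
Cross-terms: -68, -46, -6, -27, -36, -74  ⇒  Σ = -257
Area = |Σ|/2 = 128.5.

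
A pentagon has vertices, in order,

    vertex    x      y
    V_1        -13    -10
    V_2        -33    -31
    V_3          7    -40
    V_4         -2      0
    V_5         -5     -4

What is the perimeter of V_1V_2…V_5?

126

|V_1V_2| = √((-20)² + (-21)²) = √841 = 29
|V_2V_3| = √((40)² + (-9)²) = √1681 = 41
|V_3V_4| = √((-9)² + (40)²) = √1681 = 41
|V_4V_5| = √((-3)² + (-4)²) = √25 = 5
|V_5V_1| = √((-8)² + (-6)²) = √100 = 10
Perimeter = 29 + 41 + 41 + 5 + 10 = 126.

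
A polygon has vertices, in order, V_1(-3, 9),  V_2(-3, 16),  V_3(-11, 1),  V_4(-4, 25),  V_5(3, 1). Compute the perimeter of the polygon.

|V_1V_2| = √((0)² + (7)²) = √49 = 7
|V_2V_3| = √((-8)² + (-15)²) = √289 = 17
|V_3V_4| = √((7)² + (24)²) = √625 = 25
|V_4V_5| = √((7)² + (-24)²) = √625 = 25
|V_5V_1| = √((-6)² + (8)²) = √100 = 10
Perimeter = 7 + 17 + 25 + 25 + 10 = 84.

84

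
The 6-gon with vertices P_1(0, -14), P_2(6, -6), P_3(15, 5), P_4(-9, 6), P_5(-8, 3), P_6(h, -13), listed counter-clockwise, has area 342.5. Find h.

The doubled signed area Σ (x_i y_{i+1} − x_{i+1} y_i) is linear in h.
With h=0 it equals 464; the coefficient of h is -17 (from the two edges through P_6).
So -17·h + 464 = 2·342.5 = 685 ⇒ h = -13.

-13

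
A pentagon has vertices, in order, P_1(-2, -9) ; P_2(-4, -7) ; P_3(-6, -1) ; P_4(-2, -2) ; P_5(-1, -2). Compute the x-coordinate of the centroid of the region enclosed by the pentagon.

-137/43

Apply the surveyor's formula. First the cross-terms c_i = x_i·y_{i+1} − x_{i+1}·y_i:
  -22, -38, 10, 2, 5  ⇒  2A = -43, A = -21.5.
Then Σ (x_i + x_{i+1})·c_i = 411, so x̄ = 411 / (6·(-21.5)) = -137/43.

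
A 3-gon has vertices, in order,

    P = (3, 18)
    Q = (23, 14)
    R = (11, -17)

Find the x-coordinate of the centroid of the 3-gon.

Apply the shoelace formula. First the cross-terms c_i = x_i·y_{i+1} − x_{i+1}·y_i:
  -372, -545, 249  ⇒  2A = -668, A = -334.
Then Σ (x_i + x_{i+1})·c_i = -24716, so x̄ = -24716 / (6·(-334)) = 37/3.

37/3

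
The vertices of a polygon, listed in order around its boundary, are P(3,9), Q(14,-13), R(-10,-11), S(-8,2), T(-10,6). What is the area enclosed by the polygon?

Apply the shoelace formula: 2A = Σ (x_i·y_{i+1} − x_{i+1}·y_i), indices taken mod 5.
P→Q: (3)(-13) − (14)(9) = -165
Q→R: (14)(-11) − (-10)(-13) = -284
R→S: (-10)(2) − (-8)(-11) = -108
S→T: (-8)(6) − (-10)(2) = -28
T→P: (-10)(9) − (3)(6) = -108
Σ = -693
Area = |Σ|/2 = 346.5.

346.5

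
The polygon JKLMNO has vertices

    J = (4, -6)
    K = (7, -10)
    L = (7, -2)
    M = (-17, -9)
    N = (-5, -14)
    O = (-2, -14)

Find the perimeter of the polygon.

64

|JK| = √((3)² + (-4)²) = √25 = 5
|KL| = √((0)² + (8)²) = √64 = 8
|LM| = √((-24)² + (-7)²) = √625 = 25
|MN| = √((12)² + (-5)²) = √169 = 13
|NO| = √((3)² + (0)²) = √9 = 3
|OJ| = √((6)² + (8)²) = √100 = 10
Perimeter = 5 + 8 + 25 + 13 + 3 + 10 = 64.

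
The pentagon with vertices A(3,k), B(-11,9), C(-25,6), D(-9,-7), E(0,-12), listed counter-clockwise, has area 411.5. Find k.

24

Write out the shoelace sum; only the two edges meeting at A involve k:
2·Area = [(0·k − 3·(-12)) + (3·9 − (-11)·k)] + 496
       = 11·k + 559 = 823
⇒ k = 24.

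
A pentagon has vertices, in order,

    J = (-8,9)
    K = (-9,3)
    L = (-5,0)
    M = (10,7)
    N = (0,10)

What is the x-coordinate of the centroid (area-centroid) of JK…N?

Apply Gauss's area formula. First the cross-terms c_i = x_i·y_{i+1} − x_{i+1}·y_i:
  57, 15, -35, 100, 80  ⇒  2A = 217, A = 108.5.
Then Σ (x_i + x_{i+1})·c_i = -994, so x̄ = -994 / (6·108.5) = -142/93.

-142/93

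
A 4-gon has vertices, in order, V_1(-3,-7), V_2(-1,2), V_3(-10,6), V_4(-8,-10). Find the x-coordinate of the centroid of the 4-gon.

Apply the shoelace (surveyor's) formula. First the cross-terms c_i = x_i·y_{i+1} − x_{i+1}·y_i:
  -13, 14, 148, 26  ⇒  2A = 175, A = 87.5.
Then Σ (x_i + x_{i+1})·c_i = -3052, so x̄ = -3052 / (6·87.5) = -436/75.

-436/75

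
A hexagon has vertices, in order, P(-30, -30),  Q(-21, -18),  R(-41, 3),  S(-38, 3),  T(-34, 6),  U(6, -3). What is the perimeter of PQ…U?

|PQ| = √((9)² + (12)²) = √225 = 15
|QR| = √((-20)² + (21)²) = √841 = 29
|RS| = √((3)² + (0)²) = √9 = 3
|ST| = √((4)² + (3)²) = √25 = 5
|TU| = √((40)² + (-9)²) = √1681 = 41
|UP| = √((-36)² + (-27)²) = √2025 = 45
Perimeter = 15 + 29 + 3 + 5 + 41 + 45 = 138.

138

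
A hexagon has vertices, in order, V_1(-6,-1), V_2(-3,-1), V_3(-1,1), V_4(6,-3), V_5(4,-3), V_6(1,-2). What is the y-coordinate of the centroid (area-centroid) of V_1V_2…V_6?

Apply Gauss's area formula. First the cross-terms c_i = x_i·y_{i+1} − x_{i+1}·y_i:
  3, -4, -3, -6, -5, -13  ⇒  2A = -28, A = -14.
Then Σ (y_i + y_{i+1})·c_i = 100, so ȳ = 100 / (6·(-14)) = -25/21.

-25/21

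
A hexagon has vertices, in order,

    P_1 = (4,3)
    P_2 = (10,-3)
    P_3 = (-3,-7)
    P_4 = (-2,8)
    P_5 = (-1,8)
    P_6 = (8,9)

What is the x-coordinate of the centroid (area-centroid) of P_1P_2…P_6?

Apply the shoelace (surveyor's) formula. First the cross-terms c_i = x_i·y_{i+1} − x_{i+1}·y_i:
  -42, -79, -38, -8, -73, -12  ⇒  2A = -252, A = -126.
Then Σ (x_i + x_{i+1})·c_i = -1582, so x̄ = -1582 / (6·(-126)) = 113/54.

113/54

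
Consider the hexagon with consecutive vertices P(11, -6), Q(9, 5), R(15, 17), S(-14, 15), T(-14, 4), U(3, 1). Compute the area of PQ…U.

374.5

Cross-terms: 109, 78, 463, 154, -26, -29  ⇒  Σ = 749
Area = |Σ|/2 = 374.5.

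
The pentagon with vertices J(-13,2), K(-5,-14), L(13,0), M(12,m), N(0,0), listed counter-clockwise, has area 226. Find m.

6

Write out the shoelace sum; only the two edges meeting at M involve m:
2·Area = [(13·m − 12·0) + (12·0 − 0·m)] + 374
       = 13·m + 374 = 452
⇒ m = 6.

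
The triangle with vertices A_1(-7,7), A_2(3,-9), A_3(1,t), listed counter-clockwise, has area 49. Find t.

The doubled signed area Σ (x_i y_{i+1} − x_{i+1} y_i) is linear in t.
With t=0 it equals 58; the coefficient of t is 10 (from the two edges through A_3).
So 10·t + 58 = 2·49 = 98 ⇒ t = 4.

4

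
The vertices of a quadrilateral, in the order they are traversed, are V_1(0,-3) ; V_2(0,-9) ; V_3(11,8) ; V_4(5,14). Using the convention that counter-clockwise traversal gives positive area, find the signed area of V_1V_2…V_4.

99

V_1→V_2: (0)(-9) − (0)(-3) = 0
V_2→V_3: (0)(8) − (11)(-9) = 99
V_3→V_4: (11)(14) − (5)(8) = 114
V_4→V_1: (5)(-3) − (0)(14) = -15
Σ = 198
Signed area = Σ/2 = 99 (positive ⇒ counter-clockwise traversal).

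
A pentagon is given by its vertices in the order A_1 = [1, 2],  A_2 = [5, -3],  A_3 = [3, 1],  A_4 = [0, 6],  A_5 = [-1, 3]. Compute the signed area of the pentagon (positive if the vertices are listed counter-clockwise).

10

Apply the shoelace (surveyor's) formula: 2A = Σ (x_i·y_{i+1} − x_{i+1}·y_i), indices taken mod 5.
Cross-terms: -13, 14, 18, 6, -5  ⇒  Σ = 20
Signed area = Σ/2 = 10 (positive ⇒ counter-clockwise traversal).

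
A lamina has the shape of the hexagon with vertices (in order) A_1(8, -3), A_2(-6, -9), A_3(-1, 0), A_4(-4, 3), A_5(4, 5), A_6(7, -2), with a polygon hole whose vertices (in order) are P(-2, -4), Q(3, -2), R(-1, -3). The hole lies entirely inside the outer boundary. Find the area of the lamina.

89.5

Outer boundary:
Apply the shoelace (surveyor's) formula: 2A = Σ (x_i·y_{i+1} − x_{i+1}·y_i), indices taken mod 6.
Cross-terms: -90, -9, -3, -32, -43, -5  ⇒  Σ = -182
Area = |Σ|/2 = 91.
Hole:
Apply the shoelace formula: 2A = Σ (x_i·y_{i+1} − x_{i+1}·y_i), indices taken mod 3.
Cross-terms: 16, -11, -2  ⇒  Σ = 3
Area = |Σ|/2 = 1.5.
Net area = 91 − 1.5 = 89.5.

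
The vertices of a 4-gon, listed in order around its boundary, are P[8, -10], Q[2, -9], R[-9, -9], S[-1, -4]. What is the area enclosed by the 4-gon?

Apply the surveyor's formula: 2A = Σ (x_i·y_{i+1} − x_{i+1}·y_i), indices taken mod 4.
Σ = (-52) + (-99) + (27) + (42) = -82
Area = |Σ|/2 = 41.

41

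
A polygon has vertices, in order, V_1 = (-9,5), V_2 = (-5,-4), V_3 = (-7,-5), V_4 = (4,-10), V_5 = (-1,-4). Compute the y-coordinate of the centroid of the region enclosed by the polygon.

Apply the surveyor's formula. First the cross-terms c_i = x_i·y_{i+1} − x_{i+1}·y_i:
  61, -3, 90, -26, -41  ⇒  2A = 81, A = 40.5.
Then Σ (y_i + y_{i+1})·c_i = -939, so ȳ = -939 / (6·40.5) = -313/81.

-313/81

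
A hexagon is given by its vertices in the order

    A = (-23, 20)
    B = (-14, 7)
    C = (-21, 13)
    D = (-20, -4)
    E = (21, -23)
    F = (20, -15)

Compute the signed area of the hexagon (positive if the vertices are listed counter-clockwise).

Σ = (119) + (-35) + (344) + (544) + (145) + (55) = 1172
Signed area = Σ/2 = 586 (positive ⇒ counter-clockwise traversal).

586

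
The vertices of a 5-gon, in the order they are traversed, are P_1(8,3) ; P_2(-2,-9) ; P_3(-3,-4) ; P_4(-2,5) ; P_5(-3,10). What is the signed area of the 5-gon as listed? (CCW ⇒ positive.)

-101

Σ = (-66) + (-19) + (-23) + (-5) + (-89) = -202
Signed area = Σ/2 = -101 (negative ⇒ clockwise traversal).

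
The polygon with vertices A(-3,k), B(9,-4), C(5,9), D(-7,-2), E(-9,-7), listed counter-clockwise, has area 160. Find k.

-8

Write out the shoelace sum; only the two edges meeting at A involve k:
2·Area = [((-9)·k − (-3)·(-7)) + ((-3)·(-4) − 9·k)] + 185
       = -18·k + 176 = 320
⇒ k = -8.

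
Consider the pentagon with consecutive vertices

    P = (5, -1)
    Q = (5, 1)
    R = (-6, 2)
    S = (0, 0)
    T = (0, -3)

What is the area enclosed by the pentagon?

20.5

Apply Gauss's area formula: 2A = Σ (x_i·y_{i+1} − x_{i+1}·y_i), indices taken mod 5.
P→Q: (5)(1) − (5)(-1) = 10
Q→R: (5)(2) − (-6)(1) = 16
R→S: (-6)(0) − (0)(2) = 0
S→T: (0)(-3) − (0)(0) = 0
T→P: (0)(-1) − (5)(-3) = 15
Σ = 41
Area = |Σ|/2 = 20.5.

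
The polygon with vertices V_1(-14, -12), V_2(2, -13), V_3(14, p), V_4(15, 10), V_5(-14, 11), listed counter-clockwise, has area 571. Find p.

The doubled signed area Σ (x_i y_{i+1} − x_{i+1} y_i) is linear in p.
With p=0 it equals 1155; the coefficient of p is -13 (from the two edges through V_3).
So -13·p + 1155 = 2·571 = 1142 ⇒ p = 1.

1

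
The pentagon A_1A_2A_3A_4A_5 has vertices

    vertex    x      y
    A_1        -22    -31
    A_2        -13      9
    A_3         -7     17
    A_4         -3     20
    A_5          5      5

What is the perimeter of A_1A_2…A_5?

|A_1A_2| = √((9)² + (40)²) = √1681 = 41
|A_2A_3| = √((6)² + (8)²) = √100 = 10
|A_3A_4| = √((4)² + (3)²) = √25 = 5
|A_4A_5| = √((8)² + (-15)²) = √289 = 17
|A_5A_1| = √((-27)² + (-36)²) = √2025 = 45
Perimeter = 41 + 10 + 5 + 17 + 45 = 118.

118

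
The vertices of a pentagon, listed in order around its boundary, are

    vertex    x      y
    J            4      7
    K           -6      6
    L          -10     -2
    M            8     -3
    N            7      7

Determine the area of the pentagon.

Apply the shoelace formula: 2A = Σ (x_i·y_{i+1} − x_{i+1}·y_i), indices taken mod 5.
J→K: (4)(6) − (-6)(7) = 66
K→L: (-6)(-2) − (-10)(6) = 72
L→M: (-10)(-3) − (8)(-2) = 46
M→N: (8)(7) − (7)(-3) = 77
N→J: (7)(7) − (4)(7) = 21
Σ = 282
Area = |Σ|/2 = 141.

141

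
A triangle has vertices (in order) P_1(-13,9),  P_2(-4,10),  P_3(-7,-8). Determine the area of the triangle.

79.5

Apply the surveyor's formula: 2A = Σ (x_i·y_{i+1} − x_{i+1}·y_i), indices taken mod 3.
Σ = (-94) + (102) + (-167) = -159
Area = |Σ|/2 = 79.5.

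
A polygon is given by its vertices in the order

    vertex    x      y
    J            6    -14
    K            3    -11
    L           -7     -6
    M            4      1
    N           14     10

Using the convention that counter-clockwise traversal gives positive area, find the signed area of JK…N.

-166

Apply Gauss's area formula: 2A = Σ (x_i·y_{i+1} − x_{i+1}·y_i), indices taken mod 5.
Cross-terms: -24, -95, 17, 26, -256  ⇒  Σ = -332
Signed area = Σ/2 = -166 (negative ⇒ clockwise traversal).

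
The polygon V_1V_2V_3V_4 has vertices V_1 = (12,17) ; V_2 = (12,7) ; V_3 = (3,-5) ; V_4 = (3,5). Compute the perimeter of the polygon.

|V_1V_2| = √((0)² + (-10)²) = √100 = 10
|V_2V_3| = √((-9)² + (-12)²) = √225 = 15
|V_3V_4| = √((0)² + (10)²) = √100 = 10
|V_4V_1| = √((9)² + (12)²) = √225 = 15
Perimeter = 10 + 15 + 10 + 15 = 50.

50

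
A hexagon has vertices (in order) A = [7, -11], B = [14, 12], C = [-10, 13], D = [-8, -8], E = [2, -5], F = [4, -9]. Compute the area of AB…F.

Σ = (238) + (302) + (184) + (56) + (2) + (19) = 801
Area = |Σ|/2 = 400.5.

400.5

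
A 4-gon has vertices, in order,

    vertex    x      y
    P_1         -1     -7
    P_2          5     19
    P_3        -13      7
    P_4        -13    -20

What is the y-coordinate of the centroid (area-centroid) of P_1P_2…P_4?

Apply the shoelace (surveyor's) formula. First the cross-terms c_i = x_i·y_{i+1} − x_{i+1}·y_i:
  16, 282, 351, 71  ⇒  2A = 720, A = 360.
Then Σ (y_i + y_{i+1})·c_i = 1044, so ȳ = 1044 / (6·360) = 29/60.

29/60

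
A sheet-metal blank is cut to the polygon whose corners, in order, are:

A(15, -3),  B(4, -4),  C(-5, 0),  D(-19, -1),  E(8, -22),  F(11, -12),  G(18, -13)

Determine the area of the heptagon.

361.5

Apply the shoelace (surveyor's) formula: 2A = Σ (x_i·y_{i+1} − x_{i+1}·y_i), indices taken mod 7.
A→B: (15)(-4) − (4)(-3) = -48
B→C: (4)(0) − (-5)(-4) = -20
C→D: (-5)(-1) − (-19)(0) = 5
D→E: (-19)(-22) − (8)(-1) = 426
E→F: (8)(-12) − (11)(-22) = 146
F→G: (11)(-13) − (18)(-12) = 73
G→A: (18)(-3) − (15)(-13) = 141
Σ = 723
Area = |Σ|/2 = 361.5.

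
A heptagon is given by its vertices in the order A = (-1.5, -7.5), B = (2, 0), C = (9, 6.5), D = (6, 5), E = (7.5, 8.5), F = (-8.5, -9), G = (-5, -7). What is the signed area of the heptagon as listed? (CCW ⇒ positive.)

Σ = (15) + (13) + (6) + (13.5) + (4.75) + (14.5) + (27) = 93.75
Signed area = Σ/2 = 46.875 (positive ⇒ counter-clockwise traversal).

46.875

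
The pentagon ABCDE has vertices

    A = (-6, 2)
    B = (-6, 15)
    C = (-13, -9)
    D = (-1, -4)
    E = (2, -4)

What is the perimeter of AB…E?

|AB| = √((0)² + (13)²) = √169 = 13
|BC| = √((-7)² + (-24)²) = √625 = 25
|CD| = √((12)² + (5)²) = √169 = 13
|DE| = √((3)² + (0)²) = √9 = 3
|EA| = √((-8)² + (6)²) = √100 = 10
Perimeter = 13 + 25 + 13 + 3 + 10 = 64.

64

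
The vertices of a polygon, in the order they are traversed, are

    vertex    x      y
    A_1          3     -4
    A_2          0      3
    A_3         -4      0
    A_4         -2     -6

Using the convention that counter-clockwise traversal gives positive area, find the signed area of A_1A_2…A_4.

Σ = (9) + (12) + (24) + (26) = 71
Signed area = Σ/2 = 35.5 (positive ⇒ counter-clockwise traversal).

35.5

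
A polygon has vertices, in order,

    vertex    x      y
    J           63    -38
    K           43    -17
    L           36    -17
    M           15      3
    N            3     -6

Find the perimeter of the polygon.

|JK| = √((-20)² + (21)²) = √841 = 29
|KL| = √((-7)² + (0)²) = √49 = 7
|LM| = √((-21)² + (20)²) = √841 = 29
|MN| = √((-12)² + (-9)²) = √225 = 15
|NJ| = √((60)² + (-32)²) = √4624 = 68
Perimeter = 29 + 7 + 29 + 15 + 68 = 148.

148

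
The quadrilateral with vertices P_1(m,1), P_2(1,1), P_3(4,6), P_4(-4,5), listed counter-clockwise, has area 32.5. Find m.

-6

The doubled signed area Σ (x_i y_{i+1} − x_{i+1} y_i) is linear in m.
With m=0 it equals 41; the coefficient of m is -4 (from the two edges through P_1).
So -4·m + 41 = 2·32.5 = 65 ⇒ m = -6.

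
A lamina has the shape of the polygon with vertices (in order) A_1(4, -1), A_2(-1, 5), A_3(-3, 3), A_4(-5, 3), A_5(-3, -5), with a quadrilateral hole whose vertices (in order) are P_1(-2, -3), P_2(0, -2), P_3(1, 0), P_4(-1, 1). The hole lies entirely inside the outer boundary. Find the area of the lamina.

Outer boundary:
Apply Gauss's area formula: 2A = Σ (x_i·y_{i+1} − x_{i+1}·y_i), indices taken mod 5.
A_1→A_2: (4)(5) − (-1)(-1) = 19
A_2→A_3: (-1)(3) − (-3)(5) = 12
A_3→A_4: (-3)(3) − (-5)(3) = 6
A_4→A_5: (-5)(-5) − (-3)(3) = 34
A_5→A_1: (-3)(-1) − (4)(-5) = 23
Σ = 94
Area = |Σ|/2 = 47.
Hole:
Apply the shoelace (surveyor's) formula: 2A = Σ (x_i·y_{i+1} − x_{i+1}·y_i), indices taken mod 4.
Cross-terms: 4, 2, 1, 5  ⇒  Σ = 12
Area = |Σ|/2 = 6.
Net area = 47 − 6 = 41.

41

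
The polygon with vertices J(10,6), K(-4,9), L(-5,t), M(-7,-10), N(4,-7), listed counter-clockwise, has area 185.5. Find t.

-7

Write out the shoelace sum; only the two edges meeting at L involve t:
2·Area = [((-4)·t − (-5)·9) + ((-5)·(-10) − (-7)·t)] + 297
       = 3·t + 392 = 371
⇒ t = -7.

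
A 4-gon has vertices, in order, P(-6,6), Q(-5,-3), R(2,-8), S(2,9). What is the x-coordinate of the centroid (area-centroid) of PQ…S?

-397/291

Apply the shoelace formula. First the cross-terms c_i = x_i·y_{i+1} − x_{i+1}·y_i:
  48, 46, 34, 66  ⇒  2A = 194, A = 97.
Then Σ (x_i + x_{i+1})·c_i = -794, so x̄ = -794 / (6·97) = -397/291.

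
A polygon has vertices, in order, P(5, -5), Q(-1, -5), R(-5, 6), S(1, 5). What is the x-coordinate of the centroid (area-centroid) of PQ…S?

-5/183

Apply the surveyor's formula. First the cross-terms c_i = x_i·y_{i+1} − x_{i+1}·y_i:
  -30, -31, -31, -30  ⇒  2A = -122, A = -61.
Then Σ (x_i + x_{i+1})·c_i = 10, so x̄ = 10 / (6·(-61)) = -5/183.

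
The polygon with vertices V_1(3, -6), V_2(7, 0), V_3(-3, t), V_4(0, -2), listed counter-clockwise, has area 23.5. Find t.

Write out the shoelace sum; only the two edges meeting at V_3 involve t:
2·Area = [(7·t − (-3)·0) + ((-3)·(-2) − 0·t)] + 48
       = 7·t + 54 = 47
⇒ t = -1.

-1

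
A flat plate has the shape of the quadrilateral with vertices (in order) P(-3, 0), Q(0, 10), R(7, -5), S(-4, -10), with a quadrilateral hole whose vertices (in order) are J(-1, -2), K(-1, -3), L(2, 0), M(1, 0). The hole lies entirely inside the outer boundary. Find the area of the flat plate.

107.5

Outer boundary:
P→Q: (-3)(10) − (0)(0) = -30
Q→R: (0)(-5) − (7)(10) = -70
R→S: (7)(-10) − (-4)(-5) = -90
S→P: (-4)(0) − (-3)(-10) = -30
Σ = -220
Area = |Σ|/2 = 110.
Hole:
Apply the shoelace formula: 2A = Σ (x_i·y_{i+1} − x_{i+1}·y_i), indices taken mod 4.
Σ = (1) + (6) + (0) + (-2) = 5
Area = |Σ|/2 = 2.5.
Net area = 110 − 2.5 = 107.5.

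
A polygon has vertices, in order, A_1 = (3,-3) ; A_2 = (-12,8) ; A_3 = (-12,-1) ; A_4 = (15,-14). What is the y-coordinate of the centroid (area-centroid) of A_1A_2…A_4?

Apply Gauss's area formula. First the cross-terms c_i = x_i·y_{i+1} − x_{i+1}·y_i:
  -12, 108, 183, -3  ⇒  2A = 276, A = 138.
Then Σ (y_i + y_{i+1})·c_i = -1998, so ȳ = -1998 / (6·138) = -111/46.

-111/46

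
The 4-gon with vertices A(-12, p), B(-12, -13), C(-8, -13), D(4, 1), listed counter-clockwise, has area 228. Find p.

The doubled signed area Σ (x_i y_{i+1} − x_{i+1} y_i) is linear in p.
With p=0 it equals 264; the coefficient of p is 16 (from the two edges through A).
So 16·p + 264 = 2·228 = 456 ⇒ p = 12.

12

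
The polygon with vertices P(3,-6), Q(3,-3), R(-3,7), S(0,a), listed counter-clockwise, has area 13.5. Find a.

-1

The doubled signed area Σ (x_i y_{i+1} − x_{i+1} y_i) is linear in a.
With a=0 it equals 21; the coefficient of a is -6 (from the two edges through S).
So -6·a + 21 = 2·13.5 = 27 ⇒ a = -1.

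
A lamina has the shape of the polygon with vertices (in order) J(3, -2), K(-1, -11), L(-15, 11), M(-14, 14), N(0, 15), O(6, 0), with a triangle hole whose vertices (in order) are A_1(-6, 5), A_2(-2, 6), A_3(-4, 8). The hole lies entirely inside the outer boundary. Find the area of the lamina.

284.5

Outer boundary:
Σ = (-35) + (-176) + (-56) + (-210) + (-90) + (-12) = -579
Area = |Σ|/2 = 289.5.
Hole:
Apply the surveyor's formula: 2A = Σ (x_i·y_{i+1} − x_{i+1}·y_i), indices taken mod 3.
A_1→A_2: (-6)(6) − (-2)(5) = -26
A_2→A_3: (-2)(8) − (-4)(6) = 8
A_3→A_1: (-4)(5) − (-6)(8) = 28
Σ = 10
Area = |Σ|/2 = 5.
Net area = 289.5 − 5 = 284.5.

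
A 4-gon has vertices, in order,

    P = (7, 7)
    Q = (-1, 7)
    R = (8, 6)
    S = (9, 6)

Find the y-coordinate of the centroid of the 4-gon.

Apply the shoelace formula. First the cross-terms c_i = x_i·y_{i+1} − x_{i+1}·y_i:
  56, -62, -6, 21  ⇒  2A = 9, A = 4.5.
Then Σ (y_i + y_{i+1})·c_i = 179, so ȳ = 179 / (6·4.5) = 179/27.

179/27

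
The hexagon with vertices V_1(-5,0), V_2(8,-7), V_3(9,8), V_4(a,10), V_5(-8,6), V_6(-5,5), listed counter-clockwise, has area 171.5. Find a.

2

Write out the shoelace sum; only the two edges meeting at V_4 involve a:
2·Area = [(9·10 − a·8) + (a·6 − (-8)·10)] + 177
       = -2·a + 347 = 343
⇒ a = 2.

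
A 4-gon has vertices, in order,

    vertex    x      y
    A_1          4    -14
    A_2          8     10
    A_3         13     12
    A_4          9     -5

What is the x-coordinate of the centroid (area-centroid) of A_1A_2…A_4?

194/23

Apply Gauss's area formula. First the cross-terms c_i = x_i·y_{i+1} − x_{i+1}·y_i:
  152, -34, -173, -106  ⇒  2A = -161, A = -80.5.
Then Σ (x_i + x_{i+1})·c_i = -4074, so x̄ = -4074 / (6·(-80.5)) = 194/23.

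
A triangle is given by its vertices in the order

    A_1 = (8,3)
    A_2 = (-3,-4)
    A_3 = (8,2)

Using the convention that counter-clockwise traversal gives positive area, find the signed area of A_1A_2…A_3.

5.5

Apply Gauss's area formula: 2A = Σ (x_i·y_{i+1} − x_{i+1}·y_i), indices taken mod 3.
A_1→A_2: (8)(-4) − (-3)(3) = -23
A_2→A_3: (-3)(2) − (8)(-4) = 26
A_3→A_1: (8)(3) − (8)(2) = 8
Σ = 11
Signed area = Σ/2 = 5.5 (positive ⇒ counter-clockwise traversal).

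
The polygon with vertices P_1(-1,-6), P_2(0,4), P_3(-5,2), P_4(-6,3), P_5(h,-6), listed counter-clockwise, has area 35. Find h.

-3

The doubled signed area Σ (x_i y_{i+1} − x_{i+1} y_i) is linear in h.
With h=0 it equals 43; the coefficient of h is -9 (from the two edges through P_5).
So -9·h + 43 = 2·35 = 70 ⇒ h = -3.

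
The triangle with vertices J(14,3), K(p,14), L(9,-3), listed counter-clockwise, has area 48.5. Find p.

7

Write out the shoelace sum; only the two edges meeting at K involve p:
2·Area = [(14·14 − p·3) + (p·(-3) − 9·14)] + 69
       = -6·p + 139 = 97
⇒ p = 7.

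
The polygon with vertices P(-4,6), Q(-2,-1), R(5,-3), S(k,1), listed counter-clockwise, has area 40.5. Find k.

The doubled signed area Σ (x_i y_{i+1} − x_{i+1} y_i) is linear in k.
With k=0 it equals 36; the coefficient of k is 9 (from the two edges through S).
So 9·k + 36 = 2·40.5 = 81 ⇒ k = 5.

5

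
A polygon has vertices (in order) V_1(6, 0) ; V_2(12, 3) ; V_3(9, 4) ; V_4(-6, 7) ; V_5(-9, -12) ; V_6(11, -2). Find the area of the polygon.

Σ = (18) + (21) + (87) + (135) + (150) + (12) = 423
Area = |Σ|/2 = 211.5.

211.5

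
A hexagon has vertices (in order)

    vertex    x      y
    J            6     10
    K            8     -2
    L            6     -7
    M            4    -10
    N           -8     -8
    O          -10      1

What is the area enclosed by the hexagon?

Σ = (-92) + (-44) + (-32) + (-112) + (-88) + (-106) = -474
Area = |Σ|/2 = 237.

237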